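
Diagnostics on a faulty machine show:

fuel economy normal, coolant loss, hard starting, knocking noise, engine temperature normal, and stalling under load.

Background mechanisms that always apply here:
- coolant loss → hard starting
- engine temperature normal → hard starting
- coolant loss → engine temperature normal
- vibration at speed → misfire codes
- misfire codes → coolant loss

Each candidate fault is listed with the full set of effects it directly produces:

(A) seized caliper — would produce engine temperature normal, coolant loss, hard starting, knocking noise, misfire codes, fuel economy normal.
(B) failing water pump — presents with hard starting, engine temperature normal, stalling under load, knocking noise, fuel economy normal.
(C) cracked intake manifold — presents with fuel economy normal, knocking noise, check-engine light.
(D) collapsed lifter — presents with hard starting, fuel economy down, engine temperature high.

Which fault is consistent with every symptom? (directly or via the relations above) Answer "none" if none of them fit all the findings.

none

Testing each hypothesis:
(A) seized caliper — fuel economy normal yes; coolant loss yes; hard starting yes; knocking noise yes; engine temperature normal yes; stalling under load NO
(B) failing water pump — fuel economy normal yes; coolant loss NO; hard starting yes; knocking noise yes; engine temperature normal yes; stalling under load yes
(C) cracked intake manifold — does not account for coolant loss, hard starting, engine temperature normal, stalling under load
(D) collapsed lifter — fails on fuel economy normal, coolant loss, knocking noise, engine temperature normal, stalling under load (predicts fuel economy down, not fuel economy normal; predicts engine temperature high, not engine temperature normal)
No candidate is consistent with all observations.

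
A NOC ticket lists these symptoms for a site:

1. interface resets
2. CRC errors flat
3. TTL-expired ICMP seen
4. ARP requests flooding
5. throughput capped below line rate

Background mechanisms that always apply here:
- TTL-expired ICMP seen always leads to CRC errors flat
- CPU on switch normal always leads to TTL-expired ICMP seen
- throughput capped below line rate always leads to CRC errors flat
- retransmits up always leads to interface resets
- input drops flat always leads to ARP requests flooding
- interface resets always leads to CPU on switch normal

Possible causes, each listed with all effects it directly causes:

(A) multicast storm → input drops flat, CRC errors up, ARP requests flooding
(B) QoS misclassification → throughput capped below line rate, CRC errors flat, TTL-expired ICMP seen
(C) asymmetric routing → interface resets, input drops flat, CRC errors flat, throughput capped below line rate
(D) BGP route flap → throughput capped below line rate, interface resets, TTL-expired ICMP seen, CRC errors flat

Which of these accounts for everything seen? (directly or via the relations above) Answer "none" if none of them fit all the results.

For each candidate, compare predicted effects to what was observed:
(A) multicast storm — interface resets NO; CRC errors flat NO; TTL-expired ICMP seen NO; ARP requests flooding yes; throughput capped below line rate NO
(B) QoS misclassification — interface resets NO; CRC errors flat yes; TTL-expired ICMP seen yes; ARP requests flooding NO; throughput capped below line rate yes
(C) asymmetric routing — accounts for every observation (TTL-expired ICMP seen by interface resets → CPU on switch normal → TTL-expired ICMP seen)
(D) BGP route flap — interface resets yes; CRC errors flat yes; TTL-expired ICMP seen yes; ARP requests flooding NO; throughput capped below line rate yes
(C) is the only candidate with no mismatches.

C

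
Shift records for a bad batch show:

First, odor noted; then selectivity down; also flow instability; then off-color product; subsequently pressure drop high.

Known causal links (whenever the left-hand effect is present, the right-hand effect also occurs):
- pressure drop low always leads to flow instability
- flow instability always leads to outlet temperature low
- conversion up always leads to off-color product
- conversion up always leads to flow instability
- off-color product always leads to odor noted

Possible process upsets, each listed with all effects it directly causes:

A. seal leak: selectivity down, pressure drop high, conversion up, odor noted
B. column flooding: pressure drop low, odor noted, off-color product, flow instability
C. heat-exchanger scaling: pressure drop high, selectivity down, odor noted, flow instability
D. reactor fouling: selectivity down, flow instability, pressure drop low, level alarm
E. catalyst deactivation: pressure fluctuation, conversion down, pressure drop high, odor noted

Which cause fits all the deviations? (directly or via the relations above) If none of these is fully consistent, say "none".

A

Testing each hypothesis:
(A) seal leak — accounts for every observation (flow instability through conversion up → flow instability)
(B) column flooding — odor noted +; selectivity down -; flow instability +; off-color product +; pressure drop high -
(C) heat-exchanger scaling — odor noted +; selectivity down +; flow instability +; off-color product -; pressure drop high +
(D) reactor fouling — fails on odor noted, off-color product, pressure drop high (predicts pressure drop low, not pressure drop high)
(E) catalyst deactivation — does not account for selectivity down, flow instability, off-color product
Only (A) is consistent with every observation.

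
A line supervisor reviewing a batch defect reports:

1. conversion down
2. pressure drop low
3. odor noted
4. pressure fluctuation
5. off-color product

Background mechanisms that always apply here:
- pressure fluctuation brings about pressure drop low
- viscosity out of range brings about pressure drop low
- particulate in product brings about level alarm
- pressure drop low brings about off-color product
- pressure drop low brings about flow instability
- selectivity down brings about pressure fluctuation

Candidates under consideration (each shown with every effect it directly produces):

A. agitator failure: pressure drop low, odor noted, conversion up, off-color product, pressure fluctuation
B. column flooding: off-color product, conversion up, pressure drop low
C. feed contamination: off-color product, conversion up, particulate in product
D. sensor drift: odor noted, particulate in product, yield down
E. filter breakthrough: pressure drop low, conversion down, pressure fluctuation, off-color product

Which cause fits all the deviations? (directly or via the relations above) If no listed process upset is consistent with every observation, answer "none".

For each candidate, compare predicted effects to what was observed:
(A) agitator failure — fails on conversion down (predicts conversion up, not conversion down)
(B) column flooding — fails on conversion down, odor noted, pressure fluctuation (predicts conversion up, not conversion down)
(C) feed contamination — conversion down miss; pressure drop low miss; odor noted miss; pressure fluctuation miss; off-color product match
(D) sensor drift — conversion down miss; pressure drop low miss; odor noted match; pressure fluctuation miss; off-color product miss
(E) filter breakthrough — does not account for odor noted
None of the listed candidates fits everything.

none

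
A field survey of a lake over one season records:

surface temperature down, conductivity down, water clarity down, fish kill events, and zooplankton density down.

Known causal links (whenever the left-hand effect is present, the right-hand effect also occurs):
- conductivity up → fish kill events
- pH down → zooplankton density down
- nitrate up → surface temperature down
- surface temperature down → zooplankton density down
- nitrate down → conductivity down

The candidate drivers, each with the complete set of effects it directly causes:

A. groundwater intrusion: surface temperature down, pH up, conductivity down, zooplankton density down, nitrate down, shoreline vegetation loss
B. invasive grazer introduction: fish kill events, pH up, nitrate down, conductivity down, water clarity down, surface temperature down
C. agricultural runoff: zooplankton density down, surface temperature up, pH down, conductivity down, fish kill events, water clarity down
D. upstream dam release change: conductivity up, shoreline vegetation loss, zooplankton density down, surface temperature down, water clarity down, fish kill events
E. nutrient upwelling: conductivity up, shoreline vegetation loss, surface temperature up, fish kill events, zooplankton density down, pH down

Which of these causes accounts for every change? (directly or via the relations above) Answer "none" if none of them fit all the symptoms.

Testing each hypothesis:
(A) groundwater intrusion — surface temperature down ✓; conductivity down ✓; water clarity down ✗; fish kill events ✗; zooplankton density down ✓
(B) invasive grazer introduction — surface temperature down ✓; conductivity down ✓; water clarity down ✓; fish kill events ✓; zooplankton density down ✓ (by surface temperature down → zooplankton density down)
(C) agricultural runoff — surface temperature down ✗; conductivity down ✓; water clarity down ✓; fish kill events ✓; zooplankton density down ✓
(D) upstream dam release change — surface temperature down ✓; conductivity down ✗; water clarity down ✓; fish kill events ✓; zooplankton density down ✓
(E) nutrient upwelling — fails on surface temperature down, conductivity down, water clarity down (predicts surface temperature up, not surface temperature down; predicts conductivity up, not conductivity down)
Only (B) is consistent with every observation.

B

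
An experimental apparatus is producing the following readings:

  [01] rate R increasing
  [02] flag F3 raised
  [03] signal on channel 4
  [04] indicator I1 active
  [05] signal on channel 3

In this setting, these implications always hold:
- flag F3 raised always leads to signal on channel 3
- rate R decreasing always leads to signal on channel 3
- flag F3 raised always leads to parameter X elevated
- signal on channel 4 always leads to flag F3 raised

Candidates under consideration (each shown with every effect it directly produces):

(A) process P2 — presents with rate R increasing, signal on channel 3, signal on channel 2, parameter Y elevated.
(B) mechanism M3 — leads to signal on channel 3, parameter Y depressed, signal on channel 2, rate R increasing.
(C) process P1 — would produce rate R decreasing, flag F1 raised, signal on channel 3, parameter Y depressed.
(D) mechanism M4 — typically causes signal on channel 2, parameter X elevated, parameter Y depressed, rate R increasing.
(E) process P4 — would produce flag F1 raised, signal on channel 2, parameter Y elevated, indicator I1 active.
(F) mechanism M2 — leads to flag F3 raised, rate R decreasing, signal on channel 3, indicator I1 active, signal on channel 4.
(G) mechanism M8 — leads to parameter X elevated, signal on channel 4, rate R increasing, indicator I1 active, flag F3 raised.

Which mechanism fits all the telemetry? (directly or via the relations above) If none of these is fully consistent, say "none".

Testing each hypothesis:
(A) process P2 — rate R increasing ✓; flag F3 raised ✗; signal on channel 4 ✗; indicator I1 active ✗; signal on channel 3 ✓
(B) mechanism M3 — rate R increasing ✓; flag F3 raised ✗; signal on channel 4 ✗; indicator I1 active ✗; signal on channel 3 ✓
(C) process P1 — rate R increasing ✗; flag F3 raised ✗; signal on channel 4 ✗; indicator I1 active ✗; signal on channel 3 ✓
(D) mechanism M4 — rate R increasing ✓; flag F3 raised ✗; signal on channel 4 ✗; indicator I1 active ✗; signal on channel 3 ✗
(E) process P4 — rate R increasing ✗; flag F3 raised ✗; signal on channel 4 ✗; indicator I1 active ✓; signal on channel 3 ✗
(F) mechanism M2 — rate R increasing ✗; flag F3 raised ✓; signal on channel 4 ✓; indicator I1 active ✓; signal on channel 3 ✓
(G) mechanism M8 — accounts for every observation (signal on channel 3 by flag F3 raised → signal on channel 3)
(G) alone accounts for all the evidence.

G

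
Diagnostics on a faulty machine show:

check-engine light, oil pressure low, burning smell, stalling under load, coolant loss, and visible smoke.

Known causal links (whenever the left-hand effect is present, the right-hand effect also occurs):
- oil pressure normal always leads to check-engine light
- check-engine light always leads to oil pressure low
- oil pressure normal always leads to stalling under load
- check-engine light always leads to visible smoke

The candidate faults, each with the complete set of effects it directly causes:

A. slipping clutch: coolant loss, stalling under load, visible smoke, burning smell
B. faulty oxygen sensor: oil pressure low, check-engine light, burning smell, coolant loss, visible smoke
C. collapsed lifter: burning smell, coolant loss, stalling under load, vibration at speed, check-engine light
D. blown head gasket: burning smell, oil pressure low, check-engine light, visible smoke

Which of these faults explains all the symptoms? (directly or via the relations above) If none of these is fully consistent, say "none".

Testing each hypothesis:
(A) slipping clutch — does not account for check-engine light, oil pressure low
(B) faulty oxygen sensor — does not account for stalling under load
(C) collapsed lifter — check-engine light yes; oil pressure low yes (via check-engine light → oil pressure low); burning smell yes; stalling under load yes; coolant loss yes; visible smoke yes (via check-engine light → visible smoke)
(D) blown head gasket — does not account for stalling under load, coolant loss
(C) alone accounts for all the evidence.

C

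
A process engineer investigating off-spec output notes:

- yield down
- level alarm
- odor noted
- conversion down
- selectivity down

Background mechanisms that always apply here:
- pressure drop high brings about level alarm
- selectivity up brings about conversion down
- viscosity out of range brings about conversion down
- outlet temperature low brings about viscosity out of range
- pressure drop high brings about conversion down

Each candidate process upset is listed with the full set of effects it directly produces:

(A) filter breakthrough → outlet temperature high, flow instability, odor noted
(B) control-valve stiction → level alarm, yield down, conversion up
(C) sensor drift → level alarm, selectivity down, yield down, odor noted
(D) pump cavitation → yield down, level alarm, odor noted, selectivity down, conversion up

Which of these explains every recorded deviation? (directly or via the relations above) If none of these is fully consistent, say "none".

none

Checking each candidate against the observations:
(A) filter breakthrough — does not account for yield down, level alarm, conversion down, selectivity down
(B) control-valve stiction — yield down ✓; level alarm ✓; odor noted ✗; conversion down ✗; selectivity down ✗
(C) sensor drift — does not account for conversion down
(D) pump cavitation — fails on conversion down (predicts conversion up, not conversion down)
No candidate is consistent with all observations.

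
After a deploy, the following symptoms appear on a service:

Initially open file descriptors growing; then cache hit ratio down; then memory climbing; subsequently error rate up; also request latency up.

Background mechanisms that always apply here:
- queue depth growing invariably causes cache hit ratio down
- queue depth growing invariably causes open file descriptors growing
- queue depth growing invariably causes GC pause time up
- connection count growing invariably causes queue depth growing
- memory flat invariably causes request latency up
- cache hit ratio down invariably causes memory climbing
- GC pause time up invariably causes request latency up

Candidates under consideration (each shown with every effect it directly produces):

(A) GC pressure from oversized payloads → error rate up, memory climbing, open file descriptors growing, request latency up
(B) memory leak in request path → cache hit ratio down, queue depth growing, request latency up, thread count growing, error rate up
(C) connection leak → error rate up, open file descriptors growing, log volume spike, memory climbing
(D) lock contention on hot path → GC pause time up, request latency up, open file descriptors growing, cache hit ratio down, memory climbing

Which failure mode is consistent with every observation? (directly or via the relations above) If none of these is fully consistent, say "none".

Testing each hypothesis:
(A) GC pressure from oversized payloads — open file descriptors growing yes; cache hit ratio down NO; memory climbing yes; error rate up yes; request latency up yes
(B) memory leak in request path — open file descriptors growing yes (by queue depth growing → open file descriptors growing); cache hit ratio down yes; memory climbing yes (by cache hit ratio down → memory climbing); error rate up yes; request latency up yes
(C) connection leak — does not account for cache hit ratio down, request latency up
(D) lock contention on hot path — does not account for error rate up
(B) is the only candidate with no mismatches.

B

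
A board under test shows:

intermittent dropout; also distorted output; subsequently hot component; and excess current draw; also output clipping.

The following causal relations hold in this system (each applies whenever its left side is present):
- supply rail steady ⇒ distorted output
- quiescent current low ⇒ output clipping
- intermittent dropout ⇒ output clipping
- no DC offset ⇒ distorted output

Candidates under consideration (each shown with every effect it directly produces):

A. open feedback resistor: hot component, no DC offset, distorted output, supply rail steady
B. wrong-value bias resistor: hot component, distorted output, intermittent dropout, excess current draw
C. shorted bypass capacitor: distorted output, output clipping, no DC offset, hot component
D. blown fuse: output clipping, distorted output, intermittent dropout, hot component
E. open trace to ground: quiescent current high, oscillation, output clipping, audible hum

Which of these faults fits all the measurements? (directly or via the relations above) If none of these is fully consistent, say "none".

Testing each hypothesis:
(A) open feedback resistor — does not account for intermittent dropout, excess current draw, output clipping
(B) wrong-value bias resistor — intermittent dropout match; distorted output match; hot component match; excess current draw match; output clipping match (by intermittent dropout → output clipping)
(C) shorted bypass capacitor — intermittent dropout miss; distorted output match; hot component match; excess current draw miss; output clipping match
(D) blown fuse — intermittent dropout match; distorted output match; hot component match; excess current draw miss; output clipping match
(E) open trace to ground — intermittent dropout miss; distorted output miss; hot component miss; excess current draw miss; output clipping match
(B) is the only candidate with no mismatches.

B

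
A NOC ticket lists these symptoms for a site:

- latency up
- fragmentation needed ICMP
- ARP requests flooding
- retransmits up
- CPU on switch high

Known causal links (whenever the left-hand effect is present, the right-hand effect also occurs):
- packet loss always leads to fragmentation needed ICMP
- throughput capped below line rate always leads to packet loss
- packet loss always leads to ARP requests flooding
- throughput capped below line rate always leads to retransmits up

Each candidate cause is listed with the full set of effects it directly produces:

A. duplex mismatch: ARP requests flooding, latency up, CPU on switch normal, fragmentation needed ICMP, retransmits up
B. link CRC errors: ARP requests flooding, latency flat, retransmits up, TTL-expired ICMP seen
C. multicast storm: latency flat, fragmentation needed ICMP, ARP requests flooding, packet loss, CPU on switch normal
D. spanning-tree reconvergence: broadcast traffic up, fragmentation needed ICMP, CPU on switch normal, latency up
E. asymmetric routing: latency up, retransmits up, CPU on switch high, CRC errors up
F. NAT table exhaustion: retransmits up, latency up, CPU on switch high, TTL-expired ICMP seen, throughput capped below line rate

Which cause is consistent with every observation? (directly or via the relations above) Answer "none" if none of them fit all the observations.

For each candidate, compare predicted effects to what was observed:
(A) duplex mismatch — latency up ✓; fragmentation needed ICMP ✓; ARP requests flooding ✓; retransmits up ✓; CPU on switch high ✗
(B) link CRC errors — latency up ✗; fragmentation needed ICMP ✗; ARP requests flooding ✓; retransmits up ✓; CPU on switch high ✗
(C) multicast storm — latency up ✗; fragmentation needed ICMP ✓; ARP requests flooding ✓; retransmits up ✗; CPU on switch high ✗
(D) spanning-tree reconvergence — fails on ARP requests flooding, retransmits up, CPU on switch high (predicts CPU on switch normal, not CPU on switch high)
(E) asymmetric routing — does not account for fragmentation needed ICMP, ARP requests flooding
(F) NAT table exhaustion — accounts for every observation (fragmentation needed ICMP via throughput capped below line rate → packet loss → fragmentation needed ICMP)
(F) alone accounts for all the evidence.

F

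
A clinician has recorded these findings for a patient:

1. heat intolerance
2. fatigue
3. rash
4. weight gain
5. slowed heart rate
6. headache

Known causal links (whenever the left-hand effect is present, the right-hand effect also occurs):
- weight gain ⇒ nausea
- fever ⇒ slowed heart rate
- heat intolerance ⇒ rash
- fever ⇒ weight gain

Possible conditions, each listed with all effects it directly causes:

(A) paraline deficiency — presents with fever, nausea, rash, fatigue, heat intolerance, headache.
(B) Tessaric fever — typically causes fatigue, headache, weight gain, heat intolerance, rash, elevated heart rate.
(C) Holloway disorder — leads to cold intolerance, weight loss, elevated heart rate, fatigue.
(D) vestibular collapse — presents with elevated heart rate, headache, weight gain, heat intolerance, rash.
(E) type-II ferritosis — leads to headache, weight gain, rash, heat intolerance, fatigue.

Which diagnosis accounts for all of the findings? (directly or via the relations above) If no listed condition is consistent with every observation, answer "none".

Per-candidate check:
(A) paraline deficiency — accounts for every observation (weight gain via fever → weight gain)
(B) Tessaric fever — fails on slowed heart rate (predicts elevated heart rate, not slowed heart rate)
(C) Holloway disorder — heat intolerance -; fatigue +; rash -; weight gain -; slowed heart rate -; headache -
(D) vestibular collapse — heat intolerance +; fatigue -; rash +; weight gain +; slowed heart rate -; headache +
(E) type-II ferritosis — heat intolerance +; fatigue +; rash +; weight gain +; slowed heart rate -; headache +
(A) alone accounts for all the evidence.

A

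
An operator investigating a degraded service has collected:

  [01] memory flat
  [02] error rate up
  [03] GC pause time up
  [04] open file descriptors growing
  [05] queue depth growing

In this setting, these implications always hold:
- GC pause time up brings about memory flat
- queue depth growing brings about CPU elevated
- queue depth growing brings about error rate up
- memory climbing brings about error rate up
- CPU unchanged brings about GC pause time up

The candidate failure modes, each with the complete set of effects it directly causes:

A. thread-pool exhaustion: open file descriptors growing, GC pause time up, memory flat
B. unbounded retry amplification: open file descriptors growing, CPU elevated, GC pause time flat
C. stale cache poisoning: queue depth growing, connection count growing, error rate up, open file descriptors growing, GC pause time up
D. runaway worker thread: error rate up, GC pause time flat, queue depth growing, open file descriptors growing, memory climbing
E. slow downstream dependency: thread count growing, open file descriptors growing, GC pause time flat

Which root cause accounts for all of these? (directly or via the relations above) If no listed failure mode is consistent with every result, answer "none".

C

Checking each candidate against the observations:
(A) thread-pool exhaustion — memory flat match; error rate up miss; GC pause time up match; open file descriptors growing match; queue depth growing miss
(B) unbounded retry amplification — memory flat miss; error rate up miss; GC pause time up miss; open file descriptors growing match; queue depth growing miss
(C) stale cache poisoning — accounts for every observation (memory flat through GC pause time up → memory flat)
(D) runaway worker thread — fails on memory flat, GC pause time up (predicts memory climbing, not memory flat; predicts GC pause time flat, not GC pause time up)
(E) slow downstream dependency — memory flat miss; error rate up miss; GC pause time up miss; open file descriptors growing match; queue depth growing miss
Only (C) is consistent with every observation.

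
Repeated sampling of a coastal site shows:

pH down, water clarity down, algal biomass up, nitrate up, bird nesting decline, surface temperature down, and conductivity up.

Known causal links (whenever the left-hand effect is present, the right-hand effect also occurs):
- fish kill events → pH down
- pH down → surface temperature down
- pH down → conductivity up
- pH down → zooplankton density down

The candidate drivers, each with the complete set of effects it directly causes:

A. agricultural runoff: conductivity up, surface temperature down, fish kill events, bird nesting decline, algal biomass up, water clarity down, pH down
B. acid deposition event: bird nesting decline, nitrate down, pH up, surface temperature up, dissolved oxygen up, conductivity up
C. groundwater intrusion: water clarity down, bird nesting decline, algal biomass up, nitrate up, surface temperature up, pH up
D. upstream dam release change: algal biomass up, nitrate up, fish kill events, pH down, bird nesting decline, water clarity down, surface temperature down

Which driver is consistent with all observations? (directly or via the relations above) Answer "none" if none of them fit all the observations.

Checking each candidate against the observations:
(A) agricultural runoff — does not account for nitrate up
(B) acid deposition event — pH down NO; water clarity down NO; algal biomass up NO; nitrate up NO; bird nesting decline yes; surface temperature down NO; conductivity up yes
(C) groundwater intrusion — fails on pH down, surface temperature down, conductivity up (predicts pH up, not pH down; predicts surface temperature up, not surface temperature down)
(D) upstream dam release change — pH down yes; water clarity down yes; algal biomass up yes; nitrate up yes; bird nesting decline yes; surface temperature down yes; conductivity up yes (via pH down → conductivity up)
(D) alone accounts for all the evidence.

D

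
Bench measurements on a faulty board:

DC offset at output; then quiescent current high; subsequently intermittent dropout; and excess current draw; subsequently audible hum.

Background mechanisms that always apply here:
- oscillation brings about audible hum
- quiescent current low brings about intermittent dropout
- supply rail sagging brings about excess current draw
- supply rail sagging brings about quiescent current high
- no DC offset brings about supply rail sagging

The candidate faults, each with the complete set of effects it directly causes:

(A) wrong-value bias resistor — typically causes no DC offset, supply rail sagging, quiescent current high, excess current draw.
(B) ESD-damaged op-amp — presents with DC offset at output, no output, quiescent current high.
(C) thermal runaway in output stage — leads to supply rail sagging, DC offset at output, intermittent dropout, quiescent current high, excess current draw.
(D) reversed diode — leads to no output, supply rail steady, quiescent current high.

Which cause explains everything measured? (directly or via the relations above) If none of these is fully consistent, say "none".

none

Checking each candidate against the observations:
(A) wrong-value bias resistor — DC offset at output ✗; quiescent current high ✓; intermittent dropout ✗; excess current draw ✓; audible hum ✗
(B) ESD-damaged op-amp — DC offset at output ✓; quiescent current high ✓; intermittent dropout ✗; excess current draw ✗; audible hum ✗
(C) thermal runaway in output stage — does not account for audible hum
(D) reversed diode — does not account for DC offset at output, intermittent dropout, excess current draw, audible hum
None of the listed candidates fits everything.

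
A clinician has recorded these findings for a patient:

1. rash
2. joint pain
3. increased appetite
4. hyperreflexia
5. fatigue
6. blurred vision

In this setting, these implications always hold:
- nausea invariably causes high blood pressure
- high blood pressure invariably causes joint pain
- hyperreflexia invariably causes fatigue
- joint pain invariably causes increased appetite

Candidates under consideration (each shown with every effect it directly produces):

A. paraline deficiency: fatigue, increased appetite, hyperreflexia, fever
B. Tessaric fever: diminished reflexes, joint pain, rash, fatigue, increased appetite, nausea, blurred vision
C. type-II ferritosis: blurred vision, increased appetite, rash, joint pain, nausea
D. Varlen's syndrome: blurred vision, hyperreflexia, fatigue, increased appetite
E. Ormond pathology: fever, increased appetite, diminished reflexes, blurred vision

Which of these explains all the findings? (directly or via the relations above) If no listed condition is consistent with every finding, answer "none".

none

Checking each candidate against the observations:
(A) paraline deficiency — does not account for rash, joint pain, blurred vision
(B) Tessaric fever — rash match; joint pain match; increased appetite match; hyperreflexia miss; fatigue match; blurred vision match
(C) type-II ferritosis — rash match; joint pain match; increased appetite match; hyperreflexia miss; fatigue miss; blurred vision match
(D) Varlen's syndrome — rash miss; joint pain miss; increased appetite match; hyperreflexia match; fatigue match; blurred vision match
(E) Ormond pathology — rash miss; joint pain miss; increased appetite match; hyperreflexia miss; fatigue miss; blurred vision match
None of the listed candidates fits everything.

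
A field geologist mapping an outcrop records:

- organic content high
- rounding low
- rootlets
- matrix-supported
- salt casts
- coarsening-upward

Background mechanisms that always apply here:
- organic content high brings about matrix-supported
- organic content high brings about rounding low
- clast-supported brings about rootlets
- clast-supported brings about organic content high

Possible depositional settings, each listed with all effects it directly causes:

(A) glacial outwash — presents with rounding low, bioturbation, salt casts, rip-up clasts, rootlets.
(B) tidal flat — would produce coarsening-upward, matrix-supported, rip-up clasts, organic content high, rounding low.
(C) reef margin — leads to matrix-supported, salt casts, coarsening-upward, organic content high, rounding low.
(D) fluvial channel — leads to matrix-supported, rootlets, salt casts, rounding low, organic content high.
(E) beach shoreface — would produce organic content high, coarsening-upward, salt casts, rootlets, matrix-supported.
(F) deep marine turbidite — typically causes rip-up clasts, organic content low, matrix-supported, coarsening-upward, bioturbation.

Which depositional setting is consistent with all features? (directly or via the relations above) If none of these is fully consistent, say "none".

E

For each candidate, compare predicted effects to what was observed:
(A) glacial outwash — does not account for organic content high, matrix-supported, coarsening-upward
(B) tidal flat — does not account for rootlets, salt casts
(C) reef margin — does not account for rootlets
(D) fluvial channel — does not account for coarsening-upward
(E) beach shoreface — organic content high yes; rounding low yes (by organic content high → rounding low); rootlets yes; matrix-supported yes; salt casts yes; coarsening-upward yes
(F) deep marine turbidite — organic content high NO; rounding low NO; rootlets NO; matrix-supported yes; salt casts NO; coarsening-upward yes
Only (E) is consistent with every observation.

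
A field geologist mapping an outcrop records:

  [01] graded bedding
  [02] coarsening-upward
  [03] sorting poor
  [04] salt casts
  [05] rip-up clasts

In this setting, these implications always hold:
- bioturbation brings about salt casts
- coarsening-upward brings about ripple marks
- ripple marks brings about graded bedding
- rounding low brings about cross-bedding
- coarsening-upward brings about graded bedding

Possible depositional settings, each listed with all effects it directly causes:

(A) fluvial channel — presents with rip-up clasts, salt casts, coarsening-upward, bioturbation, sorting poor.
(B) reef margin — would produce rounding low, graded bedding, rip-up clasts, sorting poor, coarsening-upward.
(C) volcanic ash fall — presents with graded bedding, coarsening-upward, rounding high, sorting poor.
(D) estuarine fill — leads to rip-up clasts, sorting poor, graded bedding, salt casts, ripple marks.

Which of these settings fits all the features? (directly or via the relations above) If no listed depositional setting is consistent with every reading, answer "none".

Testing each hypothesis:
(A) fluvial channel — accounts for every observation (graded bedding by coarsening-upward → graded bedding)
(B) reef margin — graded bedding +; coarsening-upward +; sorting poor +; salt casts -; rip-up clasts +
(C) volcanic ash fall — does not account for salt casts, rip-up clasts
(D) estuarine fill — graded bedding +; coarsening-upward -; sorting poor +; salt casts +; rip-up clasts +
(A) is the only candidate with no mismatches.

A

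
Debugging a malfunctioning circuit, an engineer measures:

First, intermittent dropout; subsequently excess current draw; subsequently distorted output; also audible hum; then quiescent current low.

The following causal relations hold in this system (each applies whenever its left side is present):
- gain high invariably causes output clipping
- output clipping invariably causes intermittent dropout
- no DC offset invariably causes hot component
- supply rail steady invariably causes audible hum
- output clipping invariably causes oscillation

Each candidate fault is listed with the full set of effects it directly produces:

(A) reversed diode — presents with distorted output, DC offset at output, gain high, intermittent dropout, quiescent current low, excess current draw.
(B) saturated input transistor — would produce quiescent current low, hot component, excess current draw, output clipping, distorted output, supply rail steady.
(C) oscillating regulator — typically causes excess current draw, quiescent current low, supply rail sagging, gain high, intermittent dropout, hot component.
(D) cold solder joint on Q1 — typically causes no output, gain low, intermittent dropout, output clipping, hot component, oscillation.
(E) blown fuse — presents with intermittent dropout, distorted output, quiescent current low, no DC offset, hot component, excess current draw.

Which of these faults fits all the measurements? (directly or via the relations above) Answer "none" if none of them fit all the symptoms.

B

Per-candidate check:
(A) reversed diode — intermittent dropout ✓; excess current draw ✓; distorted output ✓; audible hum ✗; quiescent current low ✓
(B) saturated input transistor — intermittent dropout ✓ (by output clipping → intermittent dropout); excess current draw ✓; distorted output ✓; audible hum ✓ (by supply rail steady → audible hum); quiescent current low ✓
(C) oscillating regulator — does not account for distorted output, audible hum
(D) cold solder joint on Q1 — intermittent dropout ✓; excess current draw ✗; distorted output ✗; audible hum ✗; quiescent current low ✗
(E) blown fuse — intermittent dropout ✓; excess current draw ✓; distorted output ✓; audible hum ✗; quiescent current low ✓
Only (B) is consistent with every observation.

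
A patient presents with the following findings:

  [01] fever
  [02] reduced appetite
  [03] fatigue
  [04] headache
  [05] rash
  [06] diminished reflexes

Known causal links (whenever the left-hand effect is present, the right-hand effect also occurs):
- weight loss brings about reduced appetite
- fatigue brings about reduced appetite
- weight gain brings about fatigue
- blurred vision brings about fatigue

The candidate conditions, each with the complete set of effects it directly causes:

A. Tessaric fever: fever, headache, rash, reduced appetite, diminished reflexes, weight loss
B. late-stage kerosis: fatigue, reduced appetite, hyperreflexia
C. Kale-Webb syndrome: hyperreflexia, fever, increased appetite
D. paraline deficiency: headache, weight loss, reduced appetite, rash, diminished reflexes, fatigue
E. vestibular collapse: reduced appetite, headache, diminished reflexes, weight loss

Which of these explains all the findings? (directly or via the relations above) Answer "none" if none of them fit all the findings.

Per-candidate check:
(A) Tessaric fever — does not account for fatigue
(B) late-stage kerosis — fever ✗; reduced appetite ✓; fatigue ✓; headache ✗; rash ✗; diminished reflexes ✗
(C) Kale-Webb syndrome — fever ✓; reduced appetite ✗; fatigue ✗; headache ✗; rash ✗; diminished reflexes ✗
(D) paraline deficiency — fever ✗; reduced appetite ✓; fatigue ✓; headache ✓; rash ✓; diminished reflexes ✓
(E) vestibular collapse — does not account for fever, fatigue, rash
No candidate is consistent with all observations.

none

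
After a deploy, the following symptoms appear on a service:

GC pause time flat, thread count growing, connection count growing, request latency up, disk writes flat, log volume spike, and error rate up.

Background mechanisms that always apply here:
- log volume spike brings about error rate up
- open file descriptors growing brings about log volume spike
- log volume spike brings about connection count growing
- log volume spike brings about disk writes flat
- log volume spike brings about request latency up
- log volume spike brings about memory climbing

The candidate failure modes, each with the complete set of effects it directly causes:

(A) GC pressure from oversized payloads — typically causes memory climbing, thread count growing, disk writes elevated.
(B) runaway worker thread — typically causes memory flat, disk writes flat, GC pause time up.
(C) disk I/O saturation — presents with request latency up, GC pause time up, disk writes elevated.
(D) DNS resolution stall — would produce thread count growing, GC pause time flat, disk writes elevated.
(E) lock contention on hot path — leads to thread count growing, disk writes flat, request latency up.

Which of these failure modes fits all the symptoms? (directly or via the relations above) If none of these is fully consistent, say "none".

none

Per-candidate check:
(A) GC pressure from oversized payloads — GC pause time flat ✗; thread count growing ✓; connection count growing ✗; request latency up ✗; disk writes flat ✗; log volume spike ✗; error rate up ✗
(B) runaway worker thread — fails on GC pause time flat, thread count growing, connection count growing, request latency up, log volume spike, error rate up (predicts GC pause time up, not GC pause time flat)
(C) disk I/O saturation — fails on GC pause time flat, thread count growing, connection count growing, disk writes flat, log volume spike, error rate up (predicts GC pause time up, not GC pause time flat; predicts disk writes elevated, not disk writes flat)
(D) DNS resolution stall — fails on connection count growing, request latency up, disk writes flat, log volume spike, error rate up (predicts disk writes elevated, not disk writes flat)
(E) lock contention on hot path — GC pause time flat ✗; thread count growing ✓; connection count growing ✗; request latency up ✓; disk writes flat ✓; log volume spike ✗; error rate up ✗
Every candidate fails on at least one observation.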